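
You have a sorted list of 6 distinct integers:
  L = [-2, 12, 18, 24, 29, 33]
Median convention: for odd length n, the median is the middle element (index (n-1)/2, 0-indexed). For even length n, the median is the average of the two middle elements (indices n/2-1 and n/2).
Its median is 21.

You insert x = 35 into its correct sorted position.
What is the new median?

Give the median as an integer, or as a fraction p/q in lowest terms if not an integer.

Old list (sorted, length 6): [-2, 12, 18, 24, 29, 33]
Old median = 21
Insert x = 35
Old length even (6). Middle pair: indices 2,3 = 18,24.
New length odd (7). New median = single middle element.
x = 35: 6 elements are < x, 0 elements are > x.
New sorted list: [-2, 12, 18, 24, 29, 33, 35]
New median = 24

Answer: 24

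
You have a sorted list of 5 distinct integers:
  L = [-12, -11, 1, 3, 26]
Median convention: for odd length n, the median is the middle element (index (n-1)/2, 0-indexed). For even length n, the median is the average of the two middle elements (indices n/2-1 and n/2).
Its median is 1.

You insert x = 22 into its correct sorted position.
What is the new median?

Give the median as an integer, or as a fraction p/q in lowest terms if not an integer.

Old list (sorted, length 5): [-12, -11, 1, 3, 26]
Old median = 1
Insert x = 22
Old length odd (5). Middle was index 2 = 1.
New length even (6). New median = avg of two middle elements.
x = 22: 4 elements are < x, 1 elements are > x.
New sorted list: [-12, -11, 1, 3, 22, 26]
New median = 2

Answer: 2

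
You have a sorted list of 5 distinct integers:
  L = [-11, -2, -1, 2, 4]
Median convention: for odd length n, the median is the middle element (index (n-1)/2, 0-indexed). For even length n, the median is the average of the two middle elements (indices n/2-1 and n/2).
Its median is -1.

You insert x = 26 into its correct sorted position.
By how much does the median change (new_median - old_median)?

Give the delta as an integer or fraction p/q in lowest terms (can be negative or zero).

Answer: 3/2

Derivation:
Old median = -1
After inserting x = 26: new sorted = [-11, -2, -1, 2, 4, 26]
New median = 1/2
Delta = 1/2 - -1 = 3/2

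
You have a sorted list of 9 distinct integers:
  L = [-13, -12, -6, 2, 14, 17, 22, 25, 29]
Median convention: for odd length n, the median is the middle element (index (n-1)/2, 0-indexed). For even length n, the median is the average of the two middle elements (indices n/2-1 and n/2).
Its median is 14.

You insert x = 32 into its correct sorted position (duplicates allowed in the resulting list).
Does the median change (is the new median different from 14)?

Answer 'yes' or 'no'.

Answer: yes

Derivation:
Old median = 14
Insert x = 32
New median = 31/2
Changed? yes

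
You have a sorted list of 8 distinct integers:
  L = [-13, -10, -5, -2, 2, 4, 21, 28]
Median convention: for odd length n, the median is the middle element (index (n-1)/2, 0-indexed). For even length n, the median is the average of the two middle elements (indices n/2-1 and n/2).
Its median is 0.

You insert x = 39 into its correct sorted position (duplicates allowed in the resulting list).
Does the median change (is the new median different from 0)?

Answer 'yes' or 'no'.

Answer: yes

Derivation:
Old median = 0
Insert x = 39
New median = 2
Changed? yes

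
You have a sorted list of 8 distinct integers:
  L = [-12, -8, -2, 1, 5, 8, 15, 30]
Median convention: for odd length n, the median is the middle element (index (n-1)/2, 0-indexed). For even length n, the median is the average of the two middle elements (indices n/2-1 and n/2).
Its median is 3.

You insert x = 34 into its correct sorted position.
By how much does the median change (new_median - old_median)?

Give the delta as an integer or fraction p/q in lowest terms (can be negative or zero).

Answer: 2

Derivation:
Old median = 3
After inserting x = 34: new sorted = [-12, -8, -2, 1, 5, 8, 15, 30, 34]
New median = 5
Delta = 5 - 3 = 2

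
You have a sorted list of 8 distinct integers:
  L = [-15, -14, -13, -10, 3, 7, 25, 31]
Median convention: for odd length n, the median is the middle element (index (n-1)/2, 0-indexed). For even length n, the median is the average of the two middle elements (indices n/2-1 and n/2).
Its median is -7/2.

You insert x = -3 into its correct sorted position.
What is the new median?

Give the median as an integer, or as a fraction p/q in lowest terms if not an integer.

Answer: -3

Derivation:
Old list (sorted, length 8): [-15, -14, -13, -10, 3, 7, 25, 31]
Old median = -7/2
Insert x = -3
Old length even (8). Middle pair: indices 3,4 = -10,3.
New length odd (9). New median = single middle element.
x = -3: 4 elements are < x, 4 elements are > x.
New sorted list: [-15, -14, -13, -10, -3, 3, 7, 25, 31]
New median = -3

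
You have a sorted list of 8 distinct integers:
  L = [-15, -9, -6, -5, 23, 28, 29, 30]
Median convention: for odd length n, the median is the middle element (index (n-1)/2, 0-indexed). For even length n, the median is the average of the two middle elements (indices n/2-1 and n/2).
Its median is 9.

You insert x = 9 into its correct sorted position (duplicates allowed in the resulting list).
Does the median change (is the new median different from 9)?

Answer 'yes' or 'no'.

Answer: no

Derivation:
Old median = 9
Insert x = 9
New median = 9
Changed? no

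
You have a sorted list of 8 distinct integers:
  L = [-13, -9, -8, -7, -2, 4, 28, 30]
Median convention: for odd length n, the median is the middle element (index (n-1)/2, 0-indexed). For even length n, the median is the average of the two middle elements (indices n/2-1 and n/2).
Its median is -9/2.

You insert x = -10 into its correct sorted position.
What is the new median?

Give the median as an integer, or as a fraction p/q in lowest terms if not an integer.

Answer: -7

Derivation:
Old list (sorted, length 8): [-13, -9, -8, -7, -2, 4, 28, 30]
Old median = -9/2
Insert x = -10
Old length even (8). Middle pair: indices 3,4 = -7,-2.
New length odd (9). New median = single middle element.
x = -10: 1 elements are < x, 7 elements are > x.
New sorted list: [-13, -10, -9, -8, -7, -2, 4, 28, 30]
New median = -7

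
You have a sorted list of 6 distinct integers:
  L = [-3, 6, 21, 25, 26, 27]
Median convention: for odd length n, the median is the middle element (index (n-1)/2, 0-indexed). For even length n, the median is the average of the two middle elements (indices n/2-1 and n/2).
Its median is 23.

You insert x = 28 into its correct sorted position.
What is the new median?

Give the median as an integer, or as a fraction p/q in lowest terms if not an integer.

Old list (sorted, length 6): [-3, 6, 21, 25, 26, 27]
Old median = 23
Insert x = 28
Old length even (6). Middle pair: indices 2,3 = 21,25.
New length odd (7). New median = single middle element.
x = 28: 6 elements are < x, 0 elements are > x.
New sorted list: [-3, 6, 21, 25, 26, 27, 28]
New median = 25

Answer: 25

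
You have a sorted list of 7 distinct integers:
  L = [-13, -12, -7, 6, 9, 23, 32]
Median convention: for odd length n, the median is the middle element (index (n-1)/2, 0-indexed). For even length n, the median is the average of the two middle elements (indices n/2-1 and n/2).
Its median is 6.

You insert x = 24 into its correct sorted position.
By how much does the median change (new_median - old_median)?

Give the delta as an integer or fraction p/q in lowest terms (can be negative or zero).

Answer: 3/2

Derivation:
Old median = 6
After inserting x = 24: new sorted = [-13, -12, -7, 6, 9, 23, 24, 32]
New median = 15/2
Delta = 15/2 - 6 = 3/2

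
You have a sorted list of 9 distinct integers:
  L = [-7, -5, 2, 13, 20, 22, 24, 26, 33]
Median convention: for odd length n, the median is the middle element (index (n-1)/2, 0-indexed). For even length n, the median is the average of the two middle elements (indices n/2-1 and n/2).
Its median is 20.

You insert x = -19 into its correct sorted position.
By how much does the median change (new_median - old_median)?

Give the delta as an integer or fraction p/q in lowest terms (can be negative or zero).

Old median = 20
After inserting x = -19: new sorted = [-19, -7, -5, 2, 13, 20, 22, 24, 26, 33]
New median = 33/2
Delta = 33/2 - 20 = -7/2

Answer: -7/2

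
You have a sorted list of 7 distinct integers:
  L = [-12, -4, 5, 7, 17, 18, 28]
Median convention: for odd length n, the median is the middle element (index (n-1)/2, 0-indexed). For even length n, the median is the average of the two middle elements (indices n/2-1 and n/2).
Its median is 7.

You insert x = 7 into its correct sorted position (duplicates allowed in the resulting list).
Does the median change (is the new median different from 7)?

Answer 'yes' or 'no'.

Answer: no

Derivation:
Old median = 7
Insert x = 7
New median = 7
Changed? no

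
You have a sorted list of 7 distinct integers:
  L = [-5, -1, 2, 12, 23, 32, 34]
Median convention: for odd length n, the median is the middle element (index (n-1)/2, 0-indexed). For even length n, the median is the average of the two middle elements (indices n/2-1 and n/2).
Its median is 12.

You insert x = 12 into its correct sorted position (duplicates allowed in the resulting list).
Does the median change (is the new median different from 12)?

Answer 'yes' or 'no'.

Old median = 12
Insert x = 12
New median = 12
Changed? no

Answer: no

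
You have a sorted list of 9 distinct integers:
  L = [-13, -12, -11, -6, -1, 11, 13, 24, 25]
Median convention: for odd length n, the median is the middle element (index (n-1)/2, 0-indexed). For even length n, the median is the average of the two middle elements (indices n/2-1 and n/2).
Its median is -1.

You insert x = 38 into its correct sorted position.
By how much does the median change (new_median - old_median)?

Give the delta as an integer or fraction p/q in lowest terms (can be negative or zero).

Answer: 6

Derivation:
Old median = -1
After inserting x = 38: new sorted = [-13, -12, -11, -6, -1, 11, 13, 24, 25, 38]
New median = 5
Delta = 5 - -1 = 6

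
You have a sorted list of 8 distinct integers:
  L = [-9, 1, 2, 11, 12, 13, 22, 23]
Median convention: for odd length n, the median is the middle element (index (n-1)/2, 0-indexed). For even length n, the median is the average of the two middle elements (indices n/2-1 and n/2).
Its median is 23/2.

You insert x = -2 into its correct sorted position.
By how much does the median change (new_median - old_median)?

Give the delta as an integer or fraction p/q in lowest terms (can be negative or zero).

Old median = 23/2
After inserting x = -2: new sorted = [-9, -2, 1, 2, 11, 12, 13, 22, 23]
New median = 11
Delta = 11 - 23/2 = -1/2

Answer: -1/2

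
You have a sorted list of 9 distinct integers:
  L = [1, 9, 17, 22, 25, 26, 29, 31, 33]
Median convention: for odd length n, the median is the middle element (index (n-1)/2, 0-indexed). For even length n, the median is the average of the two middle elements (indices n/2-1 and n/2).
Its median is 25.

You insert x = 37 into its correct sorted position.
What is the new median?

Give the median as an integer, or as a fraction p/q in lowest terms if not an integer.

Answer: 51/2

Derivation:
Old list (sorted, length 9): [1, 9, 17, 22, 25, 26, 29, 31, 33]
Old median = 25
Insert x = 37
Old length odd (9). Middle was index 4 = 25.
New length even (10). New median = avg of two middle elements.
x = 37: 9 elements are < x, 0 elements are > x.
New sorted list: [1, 9, 17, 22, 25, 26, 29, 31, 33, 37]
New median = 51/2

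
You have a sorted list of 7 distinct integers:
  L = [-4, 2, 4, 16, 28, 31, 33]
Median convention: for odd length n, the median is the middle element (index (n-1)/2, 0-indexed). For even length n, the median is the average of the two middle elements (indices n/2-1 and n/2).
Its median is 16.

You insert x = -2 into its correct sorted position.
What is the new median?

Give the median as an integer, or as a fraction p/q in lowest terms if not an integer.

Answer: 10

Derivation:
Old list (sorted, length 7): [-4, 2, 4, 16, 28, 31, 33]
Old median = 16
Insert x = -2
Old length odd (7). Middle was index 3 = 16.
New length even (8). New median = avg of two middle elements.
x = -2: 1 elements are < x, 6 elements are > x.
New sorted list: [-4, -2, 2, 4, 16, 28, 31, 33]
New median = 10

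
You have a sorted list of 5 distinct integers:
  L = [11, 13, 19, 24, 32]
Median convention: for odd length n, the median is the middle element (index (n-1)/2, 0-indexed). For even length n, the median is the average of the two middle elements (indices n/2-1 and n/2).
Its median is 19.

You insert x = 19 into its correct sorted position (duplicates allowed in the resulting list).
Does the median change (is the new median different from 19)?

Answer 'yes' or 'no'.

Old median = 19
Insert x = 19
New median = 19
Changed? no

Answer: no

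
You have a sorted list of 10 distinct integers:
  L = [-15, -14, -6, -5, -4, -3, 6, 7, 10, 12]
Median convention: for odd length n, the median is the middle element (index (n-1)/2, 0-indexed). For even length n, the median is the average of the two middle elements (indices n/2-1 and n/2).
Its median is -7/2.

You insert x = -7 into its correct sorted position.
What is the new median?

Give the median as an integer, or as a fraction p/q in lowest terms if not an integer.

Old list (sorted, length 10): [-15, -14, -6, -5, -4, -3, 6, 7, 10, 12]
Old median = -7/2
Insert x = -7
Old length even (10). Middle pair: indices 4,5 = -4,-3.
New length odd (11). New median = single middle element.
x = -7: 2 elements are < x, 8 elements are > x.
New sorted list: [-15, -14, -7, -6, -5, -4, -3, 6, 7, 10, 12]
New median = -4

Answer: -4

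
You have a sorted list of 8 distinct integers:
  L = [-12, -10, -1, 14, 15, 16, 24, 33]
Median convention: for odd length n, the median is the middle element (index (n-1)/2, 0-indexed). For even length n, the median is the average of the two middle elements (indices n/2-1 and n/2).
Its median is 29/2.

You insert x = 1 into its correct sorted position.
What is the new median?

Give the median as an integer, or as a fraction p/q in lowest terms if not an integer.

Answer: 14

Derivation:
Old list (sorted, length 8): [-12, -10, -1, 14, 15, 16, 24, 33]
Old median = 29/2
Insert x = 1
Old length even (8). Middle pair: indices 3,4 = 14,15.
New length odd (9). New median = single middle element.
x = 1: 3 elements are < x, 5 elements are > x.
New sorted list: [-12, -10, -1, 1, 14, 15, 16, 24, 33]
New median = 14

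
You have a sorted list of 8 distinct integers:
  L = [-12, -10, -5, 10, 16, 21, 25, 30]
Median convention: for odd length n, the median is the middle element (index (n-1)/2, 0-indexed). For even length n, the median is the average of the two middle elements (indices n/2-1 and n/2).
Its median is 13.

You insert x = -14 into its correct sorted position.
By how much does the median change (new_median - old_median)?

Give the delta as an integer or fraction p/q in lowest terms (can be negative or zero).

Old median = 13
After inserting x = -14: new sorted = [-14, -12, -10, -5, 10, 16, 21, 25, 30]
New median = 10
Delta = 10 - 13 = -3

Answer: -3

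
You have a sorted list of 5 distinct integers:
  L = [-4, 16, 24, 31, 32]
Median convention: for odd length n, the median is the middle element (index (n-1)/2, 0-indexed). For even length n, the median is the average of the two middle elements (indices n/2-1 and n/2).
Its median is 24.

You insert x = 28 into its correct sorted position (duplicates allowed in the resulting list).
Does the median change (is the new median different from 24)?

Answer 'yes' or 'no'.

Old median = 24
Insert x = 28
New median = 26
Changed? yes

Answer: yes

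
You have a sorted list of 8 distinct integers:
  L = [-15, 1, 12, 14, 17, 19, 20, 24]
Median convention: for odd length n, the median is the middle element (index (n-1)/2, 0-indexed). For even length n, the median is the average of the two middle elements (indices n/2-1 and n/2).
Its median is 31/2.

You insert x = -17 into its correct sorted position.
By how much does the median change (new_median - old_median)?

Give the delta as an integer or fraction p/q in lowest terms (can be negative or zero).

Answer: -3/2

Derivation:
Old median = 31/2
After inserting x = -17: new sorted = [-17, -15, 1, 12, 14, 17, 19, 20, 24]
New median = 14
Delta = 14 - 31/2 = -3/2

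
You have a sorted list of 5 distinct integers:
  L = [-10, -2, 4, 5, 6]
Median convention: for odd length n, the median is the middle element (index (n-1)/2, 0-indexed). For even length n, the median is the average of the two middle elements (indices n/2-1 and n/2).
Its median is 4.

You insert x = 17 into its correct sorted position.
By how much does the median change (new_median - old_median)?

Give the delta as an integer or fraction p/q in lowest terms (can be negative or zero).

Old median = 4
After inserting x = 17: new sorted = [-10, -2, 4, 5, 6, 17]
New median = 9/2
Delta = 9/2 - 4 = 1/2

Answer: 1/2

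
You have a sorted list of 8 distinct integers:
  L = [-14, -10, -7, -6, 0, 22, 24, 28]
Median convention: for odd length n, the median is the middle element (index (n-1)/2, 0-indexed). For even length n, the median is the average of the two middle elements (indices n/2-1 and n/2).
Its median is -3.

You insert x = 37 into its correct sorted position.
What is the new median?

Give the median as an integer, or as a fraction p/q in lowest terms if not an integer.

Old list (sorted, length 8): [-14, -10, -7, -6, 0, 22, 24, 28]
Old median = -3
Insert x = 37
Old length even (8). Middle pair: indices 3,4 = -6,0.
New length odd (9). New median = single middle element.
x = 37: 8 elements are < x, 0 elements are > x.
New sorted list: [-14, -10, -7, -6, 0, 22, 24, 28, 37]
New median = 0

Answer: 0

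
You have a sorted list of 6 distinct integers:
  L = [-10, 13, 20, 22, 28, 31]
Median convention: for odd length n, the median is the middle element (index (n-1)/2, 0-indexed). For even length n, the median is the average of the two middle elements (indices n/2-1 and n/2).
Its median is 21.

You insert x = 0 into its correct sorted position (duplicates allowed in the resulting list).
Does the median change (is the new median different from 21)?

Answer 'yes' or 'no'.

Old median = 21
Insert x = 0
New median = 20
Changed? yes

Answer: yes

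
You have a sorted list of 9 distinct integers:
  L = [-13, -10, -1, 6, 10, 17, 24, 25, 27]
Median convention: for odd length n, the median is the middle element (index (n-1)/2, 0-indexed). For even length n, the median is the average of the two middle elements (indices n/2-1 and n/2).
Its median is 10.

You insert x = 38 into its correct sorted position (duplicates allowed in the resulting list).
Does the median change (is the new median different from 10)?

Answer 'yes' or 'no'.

Answer: yes

Derivation:
Old median = 10
Insert x = 38
New median = 27/2
Changed? yes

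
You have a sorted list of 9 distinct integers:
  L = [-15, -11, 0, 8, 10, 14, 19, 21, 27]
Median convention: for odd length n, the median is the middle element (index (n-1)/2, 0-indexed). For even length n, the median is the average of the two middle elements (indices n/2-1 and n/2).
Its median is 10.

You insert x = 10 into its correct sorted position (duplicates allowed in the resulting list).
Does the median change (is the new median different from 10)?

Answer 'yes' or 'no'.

Old median = 10
Insert x = 10
New median = 10
Changed? no

Answer: no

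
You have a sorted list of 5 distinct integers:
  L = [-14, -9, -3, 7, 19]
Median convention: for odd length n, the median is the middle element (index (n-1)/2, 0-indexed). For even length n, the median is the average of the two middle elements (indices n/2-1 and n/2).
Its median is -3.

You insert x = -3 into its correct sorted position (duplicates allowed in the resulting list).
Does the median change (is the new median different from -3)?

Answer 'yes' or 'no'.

Answer: no

Derivation:
Old median = -3
Insert x = -3
New median = -3
Changed? no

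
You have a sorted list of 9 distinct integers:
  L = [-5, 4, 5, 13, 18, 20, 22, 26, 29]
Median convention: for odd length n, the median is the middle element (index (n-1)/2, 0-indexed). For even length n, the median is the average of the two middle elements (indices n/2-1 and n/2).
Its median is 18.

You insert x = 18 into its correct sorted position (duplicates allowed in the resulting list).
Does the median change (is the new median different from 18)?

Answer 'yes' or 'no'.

Answer: no

Derivation:
Old median = 18
Insert x = 18
New median = 18
Changed? no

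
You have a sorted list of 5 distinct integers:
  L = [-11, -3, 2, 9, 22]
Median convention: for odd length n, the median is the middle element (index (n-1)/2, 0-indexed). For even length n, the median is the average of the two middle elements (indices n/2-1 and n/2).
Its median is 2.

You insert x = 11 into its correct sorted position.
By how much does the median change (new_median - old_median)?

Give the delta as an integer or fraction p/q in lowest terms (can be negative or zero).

Old median = 2
After inserting x = 11: new sorted = [-11, -3, 2, 9, 11, 22]
New median = 11/2
Delta = 11/2 - 2 = 7/2

Answer: 7/2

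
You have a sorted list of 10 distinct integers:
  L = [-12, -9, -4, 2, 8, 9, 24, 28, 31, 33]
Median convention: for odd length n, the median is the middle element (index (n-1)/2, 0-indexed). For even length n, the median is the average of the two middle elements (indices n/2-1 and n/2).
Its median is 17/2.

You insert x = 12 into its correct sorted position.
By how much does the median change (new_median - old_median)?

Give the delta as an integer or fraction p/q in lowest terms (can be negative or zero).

Answer: 1/2

Derivation:
Old median = 17/2
After inserting x = 12: new sorted = [-12, -9, -4, 2, 8, 9, 12, 24, 28, 31, 33]
New median = 9
Delta = 9 - 17/2 = 1/2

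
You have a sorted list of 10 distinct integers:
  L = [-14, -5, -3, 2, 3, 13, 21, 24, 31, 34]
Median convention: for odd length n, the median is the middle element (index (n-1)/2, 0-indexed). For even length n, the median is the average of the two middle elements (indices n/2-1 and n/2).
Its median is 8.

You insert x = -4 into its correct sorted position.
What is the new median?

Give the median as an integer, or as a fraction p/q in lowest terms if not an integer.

Old list (sorted, length 10): [-14, -5, -3, 2, 3, 13, 21, 24, 31, 34]
Old median = 8
Insert x = -4
Old length even (10). Middle pair: indices 4,5 = 3,13.
New length odd (11). New median = single middle element.
x = -4: 2 elements are < x, 8 elements are > x.
New sorted list: [-14, -5, -4, -3, 2, 3, 13, 21, 24, 31, 34]
New median = 3

Answer: 3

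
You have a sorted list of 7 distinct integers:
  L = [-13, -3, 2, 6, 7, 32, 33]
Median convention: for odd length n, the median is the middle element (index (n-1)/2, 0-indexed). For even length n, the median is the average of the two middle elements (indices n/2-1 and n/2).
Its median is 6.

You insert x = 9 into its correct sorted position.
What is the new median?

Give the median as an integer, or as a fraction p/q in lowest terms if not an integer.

Old list (sorted, length 7): [-13, -3, 2, 6, 7, 32, 33]
Old median = 6
Insert x = 9
Old length odd (7). Middle was index 3 = 6.
New length even (8). New median = avg of two middle elements.
x = 9: 5 elements are < x, 2 elements are > x.
New sorted list: [-13, -3, 2, 6, 7, 9, 32, 33]
New median = 13/2

Answer: 13/2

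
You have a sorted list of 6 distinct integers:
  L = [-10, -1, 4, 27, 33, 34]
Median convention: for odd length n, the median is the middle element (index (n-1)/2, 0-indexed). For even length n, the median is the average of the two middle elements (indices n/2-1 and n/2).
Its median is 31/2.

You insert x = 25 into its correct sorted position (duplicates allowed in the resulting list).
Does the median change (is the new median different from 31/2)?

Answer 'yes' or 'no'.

Answer: yes

Derivation:
Old median = 31/2
Insert x = 25
New median = 25
Changed? yes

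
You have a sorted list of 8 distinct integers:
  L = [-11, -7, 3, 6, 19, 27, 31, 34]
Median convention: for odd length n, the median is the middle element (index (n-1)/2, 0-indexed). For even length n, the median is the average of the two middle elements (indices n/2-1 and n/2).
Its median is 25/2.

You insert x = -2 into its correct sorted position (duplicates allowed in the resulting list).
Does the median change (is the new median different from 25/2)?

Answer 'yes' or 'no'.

Old median = 25/2
Insert x = -2
New median = 6
Changed? yes

Answer: yes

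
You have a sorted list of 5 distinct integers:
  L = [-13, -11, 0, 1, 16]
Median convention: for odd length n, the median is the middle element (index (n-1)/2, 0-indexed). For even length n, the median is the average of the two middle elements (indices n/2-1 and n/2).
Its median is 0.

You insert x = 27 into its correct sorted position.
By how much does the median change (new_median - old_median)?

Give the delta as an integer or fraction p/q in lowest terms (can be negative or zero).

Answer: 1/2

Derivation:
Old median = 0
After inserting x = 27: new sorted = [-13, -11, 0, 1, 16, 27]
New median = 1/2
Delta = 1/2 - 0 = 1/2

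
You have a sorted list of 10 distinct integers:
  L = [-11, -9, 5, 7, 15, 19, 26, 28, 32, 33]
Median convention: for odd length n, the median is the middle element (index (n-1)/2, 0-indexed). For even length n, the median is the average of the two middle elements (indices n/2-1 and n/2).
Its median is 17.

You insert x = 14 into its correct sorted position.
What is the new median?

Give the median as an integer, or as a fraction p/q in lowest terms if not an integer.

Answer: 15

Derivation:
Old list (sorted, length 10): [-11, -9, 5, 7, 15, 19, 26, 28, 32, 33]
Old median = 17
Insert x = 14
Old length even (10). Middle pair: indices 4,5 = 15,19.
New length odd (11). New median = single middle element.
x = 14: 4 elements are < x, 6 elements are > x.
New sorted list: [-11, -9, 5, 7, 14, 15, 19, 26, 28, 32, 33]
New median = 15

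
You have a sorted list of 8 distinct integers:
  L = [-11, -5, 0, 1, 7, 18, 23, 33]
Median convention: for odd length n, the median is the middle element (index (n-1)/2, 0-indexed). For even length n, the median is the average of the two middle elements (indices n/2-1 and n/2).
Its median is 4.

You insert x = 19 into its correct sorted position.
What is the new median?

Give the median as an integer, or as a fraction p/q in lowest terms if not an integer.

Answer: 7

Derivation:
Old list (sorted, length 8): [-11, -5, 0, 1, 7, 18, 23, 33]
Old median = 4
Insert x = 19
Old length even (8). Middle pair: indices 3,4 = 1,7.
New length odd (9). New median = single middle element.
x = 19: 6 elements are < x, 2 elements are > x.
New sorted list: [-11, -5, 0, 1, 7, 18, 19, 23, 33]
New median = 7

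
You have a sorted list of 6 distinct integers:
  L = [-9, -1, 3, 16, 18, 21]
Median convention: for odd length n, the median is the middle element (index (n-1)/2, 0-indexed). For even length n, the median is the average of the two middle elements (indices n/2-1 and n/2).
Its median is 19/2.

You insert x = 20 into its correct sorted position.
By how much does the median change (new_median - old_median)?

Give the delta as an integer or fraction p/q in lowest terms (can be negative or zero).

Answer: 13/2

Derivation:
Old median = 19/2
After inserting x = 20: new sorted = [-9, -1, 3, 16, 18, 20, 21]
New median = 16
Delta = 16 - 19/2 = 13/2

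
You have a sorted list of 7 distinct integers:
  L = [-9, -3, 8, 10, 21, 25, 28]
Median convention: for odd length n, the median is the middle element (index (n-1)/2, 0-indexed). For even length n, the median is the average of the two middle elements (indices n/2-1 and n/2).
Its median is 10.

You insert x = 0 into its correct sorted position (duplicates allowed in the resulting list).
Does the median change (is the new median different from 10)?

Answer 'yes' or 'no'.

Old median = 10
Insert x = 0
New median = 9
Changed? yes

Answer: yes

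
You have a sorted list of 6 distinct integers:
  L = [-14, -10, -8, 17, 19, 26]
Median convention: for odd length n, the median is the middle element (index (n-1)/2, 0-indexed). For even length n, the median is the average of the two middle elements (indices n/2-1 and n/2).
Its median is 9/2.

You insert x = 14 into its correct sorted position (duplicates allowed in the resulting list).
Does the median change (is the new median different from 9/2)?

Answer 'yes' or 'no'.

Answer: yes

Derivation:
Old median = 9/2
Insert x = 14
New median = 14
Changed? yes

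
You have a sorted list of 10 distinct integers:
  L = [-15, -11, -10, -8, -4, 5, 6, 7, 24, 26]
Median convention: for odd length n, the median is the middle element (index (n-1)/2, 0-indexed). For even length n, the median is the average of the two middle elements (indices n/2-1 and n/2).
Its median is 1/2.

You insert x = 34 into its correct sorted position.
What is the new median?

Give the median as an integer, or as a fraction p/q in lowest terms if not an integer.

Answer: 5

Derivation:
Old list (sorted, length 10): [-15, -11, -10, -8, -4, 5, 6, 7, 24, 26]
Old median = 1/2
Insert x = 34
Old length even (10). Middle pair: indices 4,5 = -4,5.
New length odd (11). New median = single middle element.
x = 34: 10 elements are < x, 0 elements are > x.
New sorted list: [-15, -11, -10, -8, -4, 5, 6, 7, 24, 26, 34]
New median = 5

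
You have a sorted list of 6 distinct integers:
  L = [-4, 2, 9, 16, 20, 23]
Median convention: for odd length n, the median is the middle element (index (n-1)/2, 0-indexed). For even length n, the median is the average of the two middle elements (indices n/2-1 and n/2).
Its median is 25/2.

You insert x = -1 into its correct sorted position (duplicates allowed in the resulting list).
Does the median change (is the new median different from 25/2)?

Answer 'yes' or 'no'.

Answer: yes

Derivation:
Old median = 25/2
Insert x = -1
New median = 9
Changed? yes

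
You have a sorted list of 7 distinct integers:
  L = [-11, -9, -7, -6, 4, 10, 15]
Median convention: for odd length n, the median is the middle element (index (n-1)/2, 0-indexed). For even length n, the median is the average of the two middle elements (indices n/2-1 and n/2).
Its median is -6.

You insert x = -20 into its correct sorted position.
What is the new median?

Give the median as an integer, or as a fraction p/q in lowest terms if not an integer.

Old list (sorted, length 7): [-11, -9, -7, -6, 4, 10, 15]
Old median = -6
Insert x = -20
Old length odd (7). Middle was index 3 = -6.
New length even (8). New median = avg of two middle elements.
x = -20: 0 elements are < x, 7 elements are > x.
New sorted list: [-20, -11, -9, -7, -6, 4, 10, 15]
New median = -13/2

Answer: -13/2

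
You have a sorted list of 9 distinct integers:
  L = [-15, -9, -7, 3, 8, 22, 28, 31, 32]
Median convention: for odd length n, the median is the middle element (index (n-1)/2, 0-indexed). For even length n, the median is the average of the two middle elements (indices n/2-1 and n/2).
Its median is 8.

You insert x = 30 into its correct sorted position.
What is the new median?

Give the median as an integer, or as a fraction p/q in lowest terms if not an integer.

Old list (sorted, length 9): [-15, -9, -7, 3, 8, 22, 28, 31, 32]
Old median = 8
Insert x = 30
Old length odd (9). Middle was index 4 = 8.
New length even (10). New median = avg of two middle elements.
x = 30: 7 elements are < x, 2 elements are > x.
New sorted list: [-15, -9, -7, 3, 8, 22, 28, 30, 31, 32]
New median = 15

Answer: 15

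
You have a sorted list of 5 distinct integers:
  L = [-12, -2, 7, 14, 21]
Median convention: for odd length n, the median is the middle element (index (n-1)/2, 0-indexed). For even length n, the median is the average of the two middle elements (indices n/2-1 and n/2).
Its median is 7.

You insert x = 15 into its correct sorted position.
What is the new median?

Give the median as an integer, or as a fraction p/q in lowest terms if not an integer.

Answer: 21/2

Derivation:
Old list (sorted, length 5): [-12, -2, 7, 14, 21]
Old median = 7
Insert x = 15
Old length odd (5). Middle was index 2 = 7.
New length even (6). New median = avg of two middle elements.
x = 15: 4 elements are < x, 1 elements are > x.
New sorted list: [-12, -2, 7, 14, 15, 21]
New median = 21/2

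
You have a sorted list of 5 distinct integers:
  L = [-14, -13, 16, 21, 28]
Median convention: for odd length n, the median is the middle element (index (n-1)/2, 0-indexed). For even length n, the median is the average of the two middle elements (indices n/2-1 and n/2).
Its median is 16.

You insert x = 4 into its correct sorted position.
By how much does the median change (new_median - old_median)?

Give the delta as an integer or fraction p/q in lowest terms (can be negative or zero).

Answer: -6

Derivation:
Old median = 16
After inserting x = 4: new sorted = [-14, -13, 4, 16, 21, 28]
New median = 10
Delta = 10 - 16 = -6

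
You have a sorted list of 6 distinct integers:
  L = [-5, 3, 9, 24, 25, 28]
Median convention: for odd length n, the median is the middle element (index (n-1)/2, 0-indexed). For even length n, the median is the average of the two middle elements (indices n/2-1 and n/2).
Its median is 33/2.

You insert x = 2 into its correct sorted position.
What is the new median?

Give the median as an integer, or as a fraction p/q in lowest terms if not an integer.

Answer: 9

Derivation:
Old list (sorted, length 6): [-5, 3, 9, 24, 25, 28]
Old median = 33/2
Insert x = 2
Old length even (6). Middle pair: indices 2,3 = 9,24.
New length odd (7). New median = single middle element.
x = 2: 1 elements are < x, 5 elements are > x.
New sorted list: [-5, 2, 3, 9, 24, 25, 28]
New median = 9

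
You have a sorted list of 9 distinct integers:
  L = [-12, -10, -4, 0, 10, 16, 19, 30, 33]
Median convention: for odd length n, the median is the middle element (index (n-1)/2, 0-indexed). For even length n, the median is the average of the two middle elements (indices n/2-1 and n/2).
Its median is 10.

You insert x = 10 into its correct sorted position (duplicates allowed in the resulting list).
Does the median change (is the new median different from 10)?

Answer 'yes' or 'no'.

Old median = 10
Insert x = 10
New median = 10
Changed? no

Answer: no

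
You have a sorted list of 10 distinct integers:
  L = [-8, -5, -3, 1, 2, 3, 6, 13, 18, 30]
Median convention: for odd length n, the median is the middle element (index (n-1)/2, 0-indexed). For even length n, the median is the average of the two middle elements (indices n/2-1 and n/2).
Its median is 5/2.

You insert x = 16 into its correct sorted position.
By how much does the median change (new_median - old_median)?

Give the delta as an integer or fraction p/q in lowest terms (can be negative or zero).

Answer: 1/2

Derivation:
Old median = 5/2
After inserting x = 16: new sorted = [-8, -5, -3, 1, 2, 3, 6, 13, 16, 18, 30]
New median = 3
Delta = 3 - 5/2 = 1/2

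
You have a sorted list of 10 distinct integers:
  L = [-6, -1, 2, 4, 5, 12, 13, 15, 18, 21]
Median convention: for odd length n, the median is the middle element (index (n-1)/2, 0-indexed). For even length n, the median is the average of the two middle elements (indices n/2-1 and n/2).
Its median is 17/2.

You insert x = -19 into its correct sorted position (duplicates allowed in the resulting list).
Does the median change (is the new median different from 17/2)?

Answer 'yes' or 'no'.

Answer: yes

Derivation:
Old median = 17/2
Insert x = -19
New median = 5
Changed? yes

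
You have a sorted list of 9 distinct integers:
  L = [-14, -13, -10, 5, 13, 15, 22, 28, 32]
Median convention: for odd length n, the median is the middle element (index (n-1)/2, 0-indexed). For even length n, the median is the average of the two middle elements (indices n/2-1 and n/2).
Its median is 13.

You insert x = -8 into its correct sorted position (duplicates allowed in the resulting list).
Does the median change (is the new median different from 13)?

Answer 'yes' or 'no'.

Answer: yes

Derivation:
Old median = 13
Insert x = -8
New median = 9
Changed? yes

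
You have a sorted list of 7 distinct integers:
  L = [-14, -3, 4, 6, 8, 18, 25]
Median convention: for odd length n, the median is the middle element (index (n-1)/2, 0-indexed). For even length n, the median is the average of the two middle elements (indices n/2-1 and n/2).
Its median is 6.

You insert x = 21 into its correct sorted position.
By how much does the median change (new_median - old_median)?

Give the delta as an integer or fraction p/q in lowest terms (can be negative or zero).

Answer: 1

Derivation:
Old median = 6
After inserting x = 21: new sorted = [-14, -3, 4, 6, 8, 18, 21, 25]
New median = 7
Delta = 7 - 6 = 1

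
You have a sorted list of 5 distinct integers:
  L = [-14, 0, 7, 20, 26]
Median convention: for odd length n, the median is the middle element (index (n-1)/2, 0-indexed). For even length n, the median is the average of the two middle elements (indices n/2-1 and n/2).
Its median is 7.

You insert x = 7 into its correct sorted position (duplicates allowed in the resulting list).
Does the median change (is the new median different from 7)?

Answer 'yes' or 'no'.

Old median = 7
Insert x = 7
New median = 7
Changed? no

Answer: no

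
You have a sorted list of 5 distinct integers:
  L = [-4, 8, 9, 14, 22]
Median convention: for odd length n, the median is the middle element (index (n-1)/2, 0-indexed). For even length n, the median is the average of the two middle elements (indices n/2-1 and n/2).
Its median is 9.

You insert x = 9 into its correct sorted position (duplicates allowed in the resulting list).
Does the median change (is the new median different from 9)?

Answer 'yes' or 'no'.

Old median = 9
Insert x = 9
New median = 9
Changed? no

Answer: no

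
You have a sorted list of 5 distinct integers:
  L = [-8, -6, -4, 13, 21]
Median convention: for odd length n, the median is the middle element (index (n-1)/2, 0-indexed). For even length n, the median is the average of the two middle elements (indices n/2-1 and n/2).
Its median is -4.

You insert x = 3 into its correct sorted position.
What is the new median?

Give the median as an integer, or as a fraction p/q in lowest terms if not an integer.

Answer: -1/2

Derivation:
Old list (sorted, length 5): [-8, -6, -4, 13, 21]
Old median = -4
Insert x = 3
Old length odd (5). Middle was index 2 = -4.
New length even (6). New median = avg of two middle elements.
x = 3: 3 elements are < x, 2 elements are > x.
New sorted list: [-8, -6, -4, 3, 13, 21]
New median = -1/2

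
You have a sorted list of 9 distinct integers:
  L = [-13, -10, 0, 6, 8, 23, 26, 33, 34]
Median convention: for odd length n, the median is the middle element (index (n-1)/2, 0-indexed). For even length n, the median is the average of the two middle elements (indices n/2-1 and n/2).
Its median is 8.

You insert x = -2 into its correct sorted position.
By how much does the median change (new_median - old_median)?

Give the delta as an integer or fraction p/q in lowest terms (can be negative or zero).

Old median = 8
After inserting x = -2: new sorted = [-13, -10, -2, 0, 6, 8, 23, 26, 33, 34]
New median = 7
Delta = 7 - 8 = -1

Answer: -1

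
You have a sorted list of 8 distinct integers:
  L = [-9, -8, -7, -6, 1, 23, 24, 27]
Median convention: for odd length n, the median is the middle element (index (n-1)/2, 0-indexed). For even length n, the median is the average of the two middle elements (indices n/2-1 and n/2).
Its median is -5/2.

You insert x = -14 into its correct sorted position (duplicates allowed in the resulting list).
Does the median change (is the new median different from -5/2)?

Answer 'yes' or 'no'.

Answer: yes

Derivation:
Old median = -5/2
Insert x = -14
New median = -6
Changed? yes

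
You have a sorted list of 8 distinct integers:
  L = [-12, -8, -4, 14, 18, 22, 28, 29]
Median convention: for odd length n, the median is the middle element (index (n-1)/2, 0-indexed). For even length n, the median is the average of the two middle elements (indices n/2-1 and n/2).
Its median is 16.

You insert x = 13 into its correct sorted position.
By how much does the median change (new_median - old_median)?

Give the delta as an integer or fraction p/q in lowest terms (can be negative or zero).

Answer: -2

Derivation:
Old median = 16
After inserting x = 13: new sorted = [-12, -8, -4, 13, 14, 18, 22, 28, 29]
New median = 14
Delta = 14 - 16 = -2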